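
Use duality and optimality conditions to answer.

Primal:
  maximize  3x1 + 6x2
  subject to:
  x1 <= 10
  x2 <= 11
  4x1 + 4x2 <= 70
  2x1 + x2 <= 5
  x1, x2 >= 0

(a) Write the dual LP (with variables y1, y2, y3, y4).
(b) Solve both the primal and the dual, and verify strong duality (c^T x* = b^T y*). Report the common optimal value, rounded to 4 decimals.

The standard primal-dual pair for 'max c^T x s.t. A x <= b, x >= 0' is:
  Dual:  min b^T y  s.t.  A^T y >= c,  y >= 0.

So the dual LP is:
  minimize  10y1 + 11y2 + 70y3 + 5y4
  subject to:
    y1 + 4y3 + 2y4 >= 3
    y2 + 4y3 + y4 >= 6
    y1, y2, y3, y4 >= 0

Solving the primal: x* = (0, 5).
  primal value c^T x* = 30.
Solving the dual: y* = (0, 0, 0, 6).
  dual value b^T y* = 30.
Strong duality: c^T x* = b^T y*. Confirmed.

30


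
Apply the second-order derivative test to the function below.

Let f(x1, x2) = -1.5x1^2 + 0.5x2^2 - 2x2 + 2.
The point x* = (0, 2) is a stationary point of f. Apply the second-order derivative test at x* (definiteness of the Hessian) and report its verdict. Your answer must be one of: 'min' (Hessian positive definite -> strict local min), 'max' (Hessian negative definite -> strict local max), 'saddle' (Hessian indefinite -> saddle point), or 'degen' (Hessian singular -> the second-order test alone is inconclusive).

Compute the Hessian H = grad^2 f:
  H = [[-3, 0], [0, 1]]
Verify stationarity: grad f(x*) = H x* + g = (0, 0).
Eigenvalues of H: -3, 1.
Eigenvalues have mixed signs, so H is indefinite -> x* is a saddle point.

saddle


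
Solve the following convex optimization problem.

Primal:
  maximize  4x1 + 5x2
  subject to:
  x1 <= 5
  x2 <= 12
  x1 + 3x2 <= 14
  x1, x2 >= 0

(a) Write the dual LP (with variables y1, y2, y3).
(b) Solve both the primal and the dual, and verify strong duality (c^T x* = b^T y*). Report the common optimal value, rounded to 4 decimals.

The standard primal-dual pair for 'max c^T x s.t. A x <= b, x >= 0' is:
  Dual:  min b^T y  s.t.  A^T y >= c,  y >= 0.

So the dual LP is:
  minimize  5y1 + 12y2 + 14y3
  subject to:
    y1 + y3 >= 4
    y2 + 3y3 >= 5
    y1, y2, y3 >= 0

Solving the primal: x* = (5, 3).
  primal value c^T x* = 35.
Solving the dual: y* = (2.3333, 0, 1.6667).
  dual value b^T y* = 35.
Strong duality: c^T x* = b^T y*. Confirmed.

35


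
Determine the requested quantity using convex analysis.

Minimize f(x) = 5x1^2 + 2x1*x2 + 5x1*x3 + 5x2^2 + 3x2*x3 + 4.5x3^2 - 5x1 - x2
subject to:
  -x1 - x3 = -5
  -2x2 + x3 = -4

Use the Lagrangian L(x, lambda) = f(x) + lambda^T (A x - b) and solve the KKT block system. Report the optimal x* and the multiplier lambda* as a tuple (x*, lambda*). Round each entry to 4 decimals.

Form the Lagrangian:
  L(x, lambda) = (1/2) x^T Q x + c^T x + lambda^T (A x - b)
Stationarity (grad_x L = 0): Q x + c + A^T lambda = 0.
Primal feasibility: A x = b.

This gives the KKT block system:
  [ Q   A^T ] [ x     ]   [-c ]
  [ A    0  ] [ lambda ] = [ b ]

Solving the linear system:
  x*      = (4.72, 2.14, 0.28)
  lambda* = (47.88, 15.34)
  f(x*)   = 137.51

x* = (4.72, 2.14, 0.28), lambda* = (47.88, 15.34)


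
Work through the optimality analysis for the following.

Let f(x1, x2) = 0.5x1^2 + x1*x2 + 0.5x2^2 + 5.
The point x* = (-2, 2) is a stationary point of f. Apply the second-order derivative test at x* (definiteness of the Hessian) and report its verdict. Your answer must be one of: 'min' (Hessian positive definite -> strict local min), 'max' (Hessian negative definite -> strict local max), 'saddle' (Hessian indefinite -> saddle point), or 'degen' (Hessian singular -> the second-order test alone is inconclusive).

Compute the Hessian H = grad^2 f:
  H = [[1, 1], [1, 1]]
Verify stationarity: grad f(x*) = H x* + g = (0, 0).
Eigenvalues of H: 0, 2.
H has a zero eigenvalue (singular; positive semidefinite but not definite), so H is neither positive definite, negative definite, nor indefinite. The second-order test alone is inconclusive -> degen.
(Indeed, f is constant along the null direction of H through x*, so x* is not a strict local extremum.)

degen


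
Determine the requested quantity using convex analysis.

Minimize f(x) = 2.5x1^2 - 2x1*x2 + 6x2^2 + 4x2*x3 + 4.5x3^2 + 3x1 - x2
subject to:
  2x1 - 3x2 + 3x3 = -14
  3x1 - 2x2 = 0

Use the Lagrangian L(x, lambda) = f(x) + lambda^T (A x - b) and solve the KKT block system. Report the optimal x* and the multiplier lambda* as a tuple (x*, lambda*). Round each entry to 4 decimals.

Form the Lagrangian:
  L(x, lambda) = (1/2) x^T Q x + c^T x + lambda^T (A x - b)
Stationarity (grad_x L = 0): Q x + c + A^T lambda = 0.
Primal feasibility: A x = b.

This gives the KKT block system:
  [ Q   A^T ] [ x     ]   [-c ]
  [ A    0  ] [ lambda ] = [ b ]

Solving the linear system:
  x*      = (1.4556, 2.1834, -3.4536)
  lambda* = (7.4497, -6.9369)
  f(x*)   = 53.2396

x* = (1.4556, 2.1834, -3.4536), lambda* = (7.4497, -6.9369)


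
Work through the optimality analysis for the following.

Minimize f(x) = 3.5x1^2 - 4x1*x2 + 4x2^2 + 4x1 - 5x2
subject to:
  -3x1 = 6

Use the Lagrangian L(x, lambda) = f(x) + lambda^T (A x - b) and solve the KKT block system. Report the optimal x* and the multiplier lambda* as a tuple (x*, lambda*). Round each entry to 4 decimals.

Form the Lagrangian:
  L(x, lambda) = (1/2) x^T Q x + c^T x + lambda^T (A x - b)
Stationarity (grad_x L = 0): Q x + c + A^T lambda = 0.
Primal feasibility: A x = b.

This gives the KKT block system:
  [ Q   A^T ] [ x     ]   [-c ]
  [ A    0  ] [ lambda ] = [ b ]

Solving the linear system:
  x*      = (-2, -0.375)
  lambda* = (-2.8333)
  f(x*)   = 5.4375

x* = (-2, -0.375), lambda* = (-2.8333)


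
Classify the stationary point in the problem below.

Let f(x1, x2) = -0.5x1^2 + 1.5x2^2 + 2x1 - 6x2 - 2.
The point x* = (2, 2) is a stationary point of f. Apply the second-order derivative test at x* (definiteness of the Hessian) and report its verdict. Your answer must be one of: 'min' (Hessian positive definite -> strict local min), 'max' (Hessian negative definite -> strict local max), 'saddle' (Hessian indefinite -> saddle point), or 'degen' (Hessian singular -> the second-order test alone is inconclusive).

Compute the Hessian H = grad^2 f:
  H = [[-1, 0], [0, 3]]
Verify stationarity: grad f(x*) = H x* + g = (0, 0).
Eigenvalues of H: -1, 3.
Eigenvalues have mixed signs, so H is indefinite -> x* is a saddle point.

saddle


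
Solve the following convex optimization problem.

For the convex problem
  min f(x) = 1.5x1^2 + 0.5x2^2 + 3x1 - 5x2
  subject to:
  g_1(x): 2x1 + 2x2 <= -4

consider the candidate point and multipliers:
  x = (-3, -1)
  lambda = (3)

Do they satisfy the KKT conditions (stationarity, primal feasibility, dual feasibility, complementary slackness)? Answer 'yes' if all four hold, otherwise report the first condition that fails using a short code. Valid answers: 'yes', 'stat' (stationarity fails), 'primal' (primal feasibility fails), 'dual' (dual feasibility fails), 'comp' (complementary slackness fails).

Gradient of f: grad f(x) = Q x + c = (-6, -6)
Constraint values g_i(x) = a_i^T x - b_i:
  g_1((-3, -1)) = -4
Stationarity residual: grad f(x) + sum_i lambda_i a_i = (0, 0)
  -> stationarity OK
Primal feasibility (all g_i <= 0): OK
Dual feasibility (all lambda_i >= 0): OK
Complementary slackness (lambda_i * g_i(x) = 0 for all i): FAILS

Verdict: the first failing condition is complementary_slackness -> comp.

comp


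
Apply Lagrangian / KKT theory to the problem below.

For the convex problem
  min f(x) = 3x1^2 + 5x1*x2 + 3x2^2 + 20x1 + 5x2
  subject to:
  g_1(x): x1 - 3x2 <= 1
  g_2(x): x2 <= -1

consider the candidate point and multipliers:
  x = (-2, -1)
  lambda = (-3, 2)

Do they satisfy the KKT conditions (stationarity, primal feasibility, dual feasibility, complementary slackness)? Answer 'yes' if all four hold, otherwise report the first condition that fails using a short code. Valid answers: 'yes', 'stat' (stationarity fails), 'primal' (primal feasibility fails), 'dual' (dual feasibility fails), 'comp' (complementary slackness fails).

Gradient of f: grad f(x) = Q x + c = (3, -11)
Constraint values g_i(x) = a_i^T x - b_i:
  g_1((-2, -1)) = 0
  g_2((-2, -1)) = 0
Stationarity residual: grad f(x) + sum_i lambda_i a_i = (0, 0)
  -> stationarity OK
Primal feasibility (all g_i <= 0): OK
Dual feasibility (all lambda_i >= 0): FAILS
Complementary slackness (lambda_i * g_i(x) = 0 for all i): OK

Verdict: the first failing condition is dual_feasibility -> dual.

dual


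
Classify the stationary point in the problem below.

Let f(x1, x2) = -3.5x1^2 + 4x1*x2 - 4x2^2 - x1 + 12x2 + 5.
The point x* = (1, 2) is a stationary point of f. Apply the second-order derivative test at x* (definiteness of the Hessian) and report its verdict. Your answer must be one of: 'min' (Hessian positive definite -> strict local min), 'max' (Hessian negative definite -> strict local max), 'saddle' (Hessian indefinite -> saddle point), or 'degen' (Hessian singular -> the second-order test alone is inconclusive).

Compute the Hessian H = grad^2 f:
  H = [[-7, 4], [4, -8]]
Verify stationarity: grad f(x*) = H x* + g = (0, 0).
Eigenvalues of H: -11.5311, -3.4689.
Both eigenvalues < 0, so H is negative definite -> x* is a strict local max.

max


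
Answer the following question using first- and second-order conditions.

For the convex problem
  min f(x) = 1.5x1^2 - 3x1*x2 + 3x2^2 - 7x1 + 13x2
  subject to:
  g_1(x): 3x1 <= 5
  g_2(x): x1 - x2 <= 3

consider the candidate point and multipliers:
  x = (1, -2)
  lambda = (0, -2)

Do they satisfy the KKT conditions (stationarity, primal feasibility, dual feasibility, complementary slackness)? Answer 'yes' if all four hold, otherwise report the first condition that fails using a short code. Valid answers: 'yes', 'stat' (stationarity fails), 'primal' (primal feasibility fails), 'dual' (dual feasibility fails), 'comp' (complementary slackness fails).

Gradient of f: grad f(x) = Q x + c = (2, -2)
Constraint values g_i(x) = a_i^T x - b_i:
  g_1((1, -2)) = -2
  g_2((1, -2)) = 0
Stationarity residual: grad f(x) + sum_i lambda_i a_i = (0, 0)
  -> stationarity OK
Primal feasibility (all g_i <= 0): OK
Dual feasibility (all lambda_i >= 0): FAILS
Complementary slackness (lambda_i * g_i(x) = 0 for all i): OK

Verdict: the first failing condition is dual_feasibility -> dual.

dual


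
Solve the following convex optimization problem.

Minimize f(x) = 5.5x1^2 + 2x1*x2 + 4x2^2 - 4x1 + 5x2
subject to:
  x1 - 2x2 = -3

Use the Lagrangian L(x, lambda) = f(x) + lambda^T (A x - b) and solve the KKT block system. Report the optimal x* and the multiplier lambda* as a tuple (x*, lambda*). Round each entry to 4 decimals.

Form the Lagrangian:
  L(x, lambda) = (1/2) x^T Q x + c^T x + lambda^T (A x - b)
Stationarity (grad_x L = 0): Q x + c + A^T lambda = 0.
Primal feasibility: A x = b.

This gives the KKT block system:
  [ Q   A^T ] [ x     ]   [-c ]
  [ A    0  ] [ lambda ] = [ b ]

Solving the linear system:
  x*      = (-0.5, 1.25)
  lambda* = (7)
  f(x*)   = 14.625

x* = (-0.5, 1.25), lambda* = (7)


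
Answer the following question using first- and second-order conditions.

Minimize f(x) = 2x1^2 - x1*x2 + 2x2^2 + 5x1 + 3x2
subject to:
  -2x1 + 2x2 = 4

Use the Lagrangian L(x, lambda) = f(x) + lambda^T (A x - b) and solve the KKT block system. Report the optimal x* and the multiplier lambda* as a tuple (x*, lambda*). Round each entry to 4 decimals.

Form the Lagrangian:
  L(x, lambda) = (1/2) x^T Q x + c^T x + lambda^T (A x - b)
Stationarity (grad_x L = 0): Q x + c + A^T lambda = 0.
Primal feasibility: A x = b.

This gives the KKT block system:
  [ Q   A^T ] [ x     ]   [-c ]
  [ A    0  ] [ lambda ] = [ b ]

Solving the linear system:
  x*      = (-2.3333, -0.3333)
  lambda* = (-2)
  f(x*)   = -2.3333

x* = (-2.3333, -0.3333), lambda* = (-2)


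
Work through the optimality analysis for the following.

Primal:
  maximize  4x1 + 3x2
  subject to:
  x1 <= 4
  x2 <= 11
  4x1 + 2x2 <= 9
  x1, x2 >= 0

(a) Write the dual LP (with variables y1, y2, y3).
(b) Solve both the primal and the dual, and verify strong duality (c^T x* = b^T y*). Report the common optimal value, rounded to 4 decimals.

The standard primal-dual pair for 'max c^T x s.t. A x <= b, x >= 0' is:
  Dual:  min b^T y  s.t.  A^T y >= c,  y >= 0.

So the dual LP is:
  minimize  4y1 + 11y2 + 9y3
  subject to:
    y1 + 4y3 >= 4
    y2 + 2y3 >= 3
    y1, y2, y3 >= 0

Solving the primal: x* = (0, 4.5).
  primal value c^T x* = 13.5.
Solving the dual: y* = (0, 0, 1.5).
  dual value b^T y* = 13.5.
Strong duality: c^T x* = b^T y*. Confirmed.

13.5


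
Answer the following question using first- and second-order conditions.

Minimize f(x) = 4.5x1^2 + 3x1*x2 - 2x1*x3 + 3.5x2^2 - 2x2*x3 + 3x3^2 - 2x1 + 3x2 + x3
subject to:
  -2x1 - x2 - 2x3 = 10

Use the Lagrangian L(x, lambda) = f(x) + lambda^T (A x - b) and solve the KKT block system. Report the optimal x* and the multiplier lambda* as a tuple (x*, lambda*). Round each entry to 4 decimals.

Form the Lagrangian:
  L(x, lambda) = (1/2) x^T Q x + c^T x + lambda^T (A x - b)
Stationarity (grad_x L = 0): Q x + c + A^T lambda = 0.
Primal feasibility: A x = b.

This gives the KKT block system:
  [ Q   A^T ] [ x     ]   [-c ]
  [ A    0  ] [ lambda ] = [ b ]

Solving the linear system:
  x*      = (-1.1899, -1.5992, -3.0105)
  lambda* = (-5.7426)
  f(x*)   = 25.9989

x* = (-1.1899, -1.5992, -3.0105), lambda* = (-5.7426)


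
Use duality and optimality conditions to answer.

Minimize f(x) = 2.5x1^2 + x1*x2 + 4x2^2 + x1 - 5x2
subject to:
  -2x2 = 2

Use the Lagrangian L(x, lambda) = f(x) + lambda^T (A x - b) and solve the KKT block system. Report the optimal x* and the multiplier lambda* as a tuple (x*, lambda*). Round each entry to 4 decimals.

Form the Lagrangian:
  L(x, lambda) = (1/2) x^T Q x + c^T x + lambda^T (A x - b)
Stationarity (grad_x L = 0): Q x + c + A^T lambda = 0.
Primal feasibility: A x = b.

This gives the KKT block system:
  [ Q   A^T ] [ x     ]   [-c ]
  [ A    0  ] [ lambda ] = [ b ]

Solving the linear system:
  x*      = (0, -1)
  lambda* = (-6.5)
  f(x*)   = 9

x* = (0, -1), lambda* = (-6.5)


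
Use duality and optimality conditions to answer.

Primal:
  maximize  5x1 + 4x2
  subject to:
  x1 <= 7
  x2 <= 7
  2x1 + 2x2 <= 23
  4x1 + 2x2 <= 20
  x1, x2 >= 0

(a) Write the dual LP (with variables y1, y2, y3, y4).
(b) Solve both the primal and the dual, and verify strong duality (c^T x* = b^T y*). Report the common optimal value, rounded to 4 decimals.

The standard primal-dual pair for 'max c^T x s.t. A x <= b, x >= 0' is:
  Dual:  min b^T y  s.t.  A^T y >= c,  y >= 0.

So the dual LP is:
  minimize  7y1 + 7y2 + 23y3 + 20y4
  subject to:
    y1 + 2y3 + 4y4 >= 5
    y2 + 2y3 + 2y4 >= 4
    y1, y2, y3, y4 >= 0

Solving the primal: x* = (1.5, 7).
  primal value c^T x* = 35.5.
Solving the dual: y* = (0, 1.5, 0, 1.25).
  dual value b^T y* = 35.5.
Strong duality: c^T x* = b^T y*. Confirmed.

35.5


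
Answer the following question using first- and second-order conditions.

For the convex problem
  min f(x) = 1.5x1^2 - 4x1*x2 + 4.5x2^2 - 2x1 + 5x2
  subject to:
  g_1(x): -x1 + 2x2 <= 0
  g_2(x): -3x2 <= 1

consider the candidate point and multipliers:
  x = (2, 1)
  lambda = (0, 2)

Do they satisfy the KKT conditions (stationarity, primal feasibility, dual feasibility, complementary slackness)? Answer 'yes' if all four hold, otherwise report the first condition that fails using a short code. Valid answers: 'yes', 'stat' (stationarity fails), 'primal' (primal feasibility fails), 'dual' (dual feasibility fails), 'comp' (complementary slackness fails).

Gradient of f: grad f(x) = Q x + c = (0, 6)
Constraint values g_i(x) = a_i^T x - b_i:
  g_1((2, 1)) = 0
  g_2((2, 1)) = -4
Stationarity residual: grad f(x) + sum_i lambda_i a_i = (0, 0)
  -> stationarity OK
Primal feasibility (all g_i <= 0): OK
Dual feasibility (all lambda_i >= 0): OK
Complementary slackness (lambda_i * g_i(x) = 0 for all i): FAILS

Verdict: the first failing condition is complementary_slackness -> comp.

comp


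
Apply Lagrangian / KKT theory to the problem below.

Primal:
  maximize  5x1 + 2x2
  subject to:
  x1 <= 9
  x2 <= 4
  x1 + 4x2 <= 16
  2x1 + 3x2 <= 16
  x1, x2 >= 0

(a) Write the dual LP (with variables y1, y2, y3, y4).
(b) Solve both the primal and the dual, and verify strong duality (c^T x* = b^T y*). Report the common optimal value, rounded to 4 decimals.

The standard primal-dual pair for 'max c^T x s.t. A x <= b, x >= 0' is:
  Dual:  min b^T y  s.t.  A^T y >= c,  y >= 0.

So the dual LP is:
  minimize  9y1 + 4y2 + 16y3 + 16y4
  subject to:
    y1 + y3 + 2y4 >= 5
    y2 + 4y3 + 3y4 >= 2
    y1, y2, y3, y4 >= 0

Solving the primal: x* = (8, 0).
  primal value c^T x* = 40.
Solving the dual: y* = (0, 0, 0, 2.5).
  dual value b^T y* = 40.
Strong duality: c^T x* = b^T y*. Confirmed.

40


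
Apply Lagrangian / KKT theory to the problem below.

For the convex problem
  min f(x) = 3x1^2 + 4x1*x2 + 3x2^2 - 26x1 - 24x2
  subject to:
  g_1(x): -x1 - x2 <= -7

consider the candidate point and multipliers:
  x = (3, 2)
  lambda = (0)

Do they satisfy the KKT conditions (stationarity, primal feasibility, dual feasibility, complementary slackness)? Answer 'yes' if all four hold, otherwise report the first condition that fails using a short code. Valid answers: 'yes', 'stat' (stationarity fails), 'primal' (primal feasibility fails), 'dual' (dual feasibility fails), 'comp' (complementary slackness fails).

Gradient of f: grad f(x) = Q x + c = (0, 0)
Constraint values g_i(x) = a_i^T x - b_i:
  g_1((3, 2)) = 2
Stationarity residual: grad f(x) + sum_i lambda_i a_i = (0, 0)
  -> stationarity OK
Primal feasibility (all g_i <= 0): FAILS
Dual feasibility (all lambda_i >= 0): OK
Complementary slackness (lambda_i * g_i(x) = 0 for all i): OK

Verdict: the first failing condition is primal_feasibility -> primal.

primal


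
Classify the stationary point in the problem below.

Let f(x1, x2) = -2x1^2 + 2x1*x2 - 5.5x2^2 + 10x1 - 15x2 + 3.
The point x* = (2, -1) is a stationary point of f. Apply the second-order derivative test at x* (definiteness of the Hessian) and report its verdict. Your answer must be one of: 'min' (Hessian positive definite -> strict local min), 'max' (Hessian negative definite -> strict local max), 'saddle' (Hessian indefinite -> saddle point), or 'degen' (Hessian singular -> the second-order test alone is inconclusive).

Compute the Hessian H = grad^2 f:
  H = [[-4, 2], [2, -11]]
Verify stationarity: grad f(x*) = H x* + g = (0, 0).
Eigenvalues of H: -11.5311, -3.4689.
Both eigenvalues < 0, so H is negative definite -> x* is a strict local max.

max


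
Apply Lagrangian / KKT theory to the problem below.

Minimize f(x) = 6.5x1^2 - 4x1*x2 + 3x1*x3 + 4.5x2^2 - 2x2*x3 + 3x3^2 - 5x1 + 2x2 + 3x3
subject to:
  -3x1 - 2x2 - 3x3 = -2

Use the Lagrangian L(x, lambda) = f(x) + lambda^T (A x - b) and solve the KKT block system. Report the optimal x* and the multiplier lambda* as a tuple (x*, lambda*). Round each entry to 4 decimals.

Form the Lagrangian:
  L(x, lambda) = (1/2) x^T Q x + c^T x + lambda^T (A x - b)
Stationarity (grad_x L = 0): Q x + c + A^T lambda = 0.
Primal feasibility: A x = b.

This gives the KKT block system:
  [ Q   A^T ] [ x     ]   [-c ]
  [ A    0  ] [ lambda ] = [ b ]

Solving the linear system:
  x*      = (0.7692, 0.2791, -0.2886)
  lambda* = (1.006)
  f(x*)   = -1.071

x* = (0.7692, 0.2791, -0.2886), lambda* = (1.006)


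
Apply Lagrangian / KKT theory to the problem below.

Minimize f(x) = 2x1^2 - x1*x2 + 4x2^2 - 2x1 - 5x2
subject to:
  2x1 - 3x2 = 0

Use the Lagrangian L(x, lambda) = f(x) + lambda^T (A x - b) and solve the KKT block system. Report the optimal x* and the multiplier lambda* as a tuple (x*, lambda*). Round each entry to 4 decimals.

Form the Lagrangian:
  L(x, lambda) = (1/2) x^T Q x + c^T x + lambda^T (A x - b)
Stationarity (grad_x L = 0): Q x + c + A^T lambda = 0.
Primal feasibility: A x = b.

This gives the KKT block system:
  [ Q   A^T ] [ x     ]   [-c ]
  [ A    0  ] [ lambda ] = [ b ]

Solving the linear system:
  x*      = (0.8571, 0.5714)
  lambda* = (-0.4286)
  f(x*)   = -2.2857

x* = (0.8571, 0.5714), lambda* = (-0.4286)


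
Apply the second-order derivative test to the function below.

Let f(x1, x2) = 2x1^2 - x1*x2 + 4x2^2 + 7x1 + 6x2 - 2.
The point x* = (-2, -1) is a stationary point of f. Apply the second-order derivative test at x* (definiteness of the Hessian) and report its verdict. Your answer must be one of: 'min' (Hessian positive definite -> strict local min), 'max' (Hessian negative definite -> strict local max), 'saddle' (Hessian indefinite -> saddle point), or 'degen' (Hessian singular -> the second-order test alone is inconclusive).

Compute the Hessian H = grad^2 f:
  H = [[4, -1], [-1, 8]]
Verify stationarity: grad f(x*) = H x* + g = (0, 0).
Eigenvalues of H: 3.7639, 8.2361.
Both eigenvalues > 0, so H is positive definite -> x* is a strict local min.

min


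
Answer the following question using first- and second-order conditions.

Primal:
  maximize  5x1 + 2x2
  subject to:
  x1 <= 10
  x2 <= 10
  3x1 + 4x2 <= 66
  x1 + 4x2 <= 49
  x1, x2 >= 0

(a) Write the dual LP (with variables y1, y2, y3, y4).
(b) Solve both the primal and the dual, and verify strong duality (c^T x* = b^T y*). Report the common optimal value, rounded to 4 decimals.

The standard primal-dual pair for 'max c^T x s.t. A x <= b, x >= 0' is:
  Dual:  min b^T y  s.t.  A^T y >= c,  y >= 0.

So the dual LP is:
  minimize  10y1 + 10y2 + 66y3 + 49y4
  subject to:
    y1 + 3y3 + y4 >= 5
    y2 + 4y3 + 4y4 >= 2
    y1, y2, y3, y4 >= 0

Solving the primal: x* = (10, 9).
  primal value c^T x* = 68.
Solving the dual: y* = (3.5, 0, 0.5, 0).
  dual value b^T y* = 68.
Strong duality: c^T x* = b^T y*. Confirmed.

68


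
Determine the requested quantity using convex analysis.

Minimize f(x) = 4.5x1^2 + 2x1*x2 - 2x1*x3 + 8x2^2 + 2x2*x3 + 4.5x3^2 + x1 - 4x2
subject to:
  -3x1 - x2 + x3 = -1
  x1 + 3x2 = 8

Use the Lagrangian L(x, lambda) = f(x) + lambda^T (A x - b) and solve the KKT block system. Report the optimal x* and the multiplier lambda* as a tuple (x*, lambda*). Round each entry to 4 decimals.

Form the Lagrangian:
  L(x, lambda) = (1/2) x^T Q x + c^T x + lambda^T (A x - b)
Stationarity (grad_x L = 0): Q x + c + A^T lambda = 0.
Primal feasibility: A x = b.

This gives the KKT block system:
  [ Q   A^T ] [ x     ]   [-c ]
  [ A    0  ] [ lambda ] = [ b ]

Solving the linear system:
  x*      = (-0.7298, 2.9099, -0.2795)
  lambda* = (-4.7636, -15.1013)
  f(x*)   = 51.8386

x* = (-0.7298, 2.9099, -0.2795), lambda* = (-4.7636, -15.1013)


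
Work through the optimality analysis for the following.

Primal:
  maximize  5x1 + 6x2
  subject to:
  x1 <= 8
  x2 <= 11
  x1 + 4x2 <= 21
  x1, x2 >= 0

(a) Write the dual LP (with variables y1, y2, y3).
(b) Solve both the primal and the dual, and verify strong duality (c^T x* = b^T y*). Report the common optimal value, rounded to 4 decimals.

The standard primal-dual pair for 'max c^T x s.t. A x <= b, x >= 0' is:
  Dual:  min b^T y  s.t.  A^T y >= c,  y >= 0.

So the dual LP is:
  minimize  8y1 + 11y2 + 21y3
  subject to:
    y1 + y3 >= 5
    y2 + 4y3 >= 6
    y1, y2, y3 >= 0

Solving the primal: x* = (8, 3.25).
  primal value c^T x* = 59.5.
Solving the dual: y* = (3.5, 0, 1.5).
  dual value b^T y* = 59.5.
Strong duality: c^T x* = b^T y*. Confirmed.

59.5


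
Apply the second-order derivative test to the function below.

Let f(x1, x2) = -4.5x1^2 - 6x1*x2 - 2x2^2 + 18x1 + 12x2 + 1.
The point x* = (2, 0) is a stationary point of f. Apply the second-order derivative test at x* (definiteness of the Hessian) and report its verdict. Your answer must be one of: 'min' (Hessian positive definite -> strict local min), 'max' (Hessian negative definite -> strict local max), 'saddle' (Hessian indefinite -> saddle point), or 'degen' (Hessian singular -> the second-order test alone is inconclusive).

Compute the Hessian H = grad^2 f:
  H = [[-9, -6], [-6, -4]]
Verify stationarity: grad f(x*) = H x* + g = (0, 0).
Eigenvalues of H: -13, 0.
H has a zero eigenvalue (singular; negative semidefinite but not definite), so H is neither positive definite, negative definite, nor indefinite. The second-order test alone is inconclusive -> degen.
(Indeed, f is constant along the null direction of H through x*, so x* is not a strict local extremum.)

degen


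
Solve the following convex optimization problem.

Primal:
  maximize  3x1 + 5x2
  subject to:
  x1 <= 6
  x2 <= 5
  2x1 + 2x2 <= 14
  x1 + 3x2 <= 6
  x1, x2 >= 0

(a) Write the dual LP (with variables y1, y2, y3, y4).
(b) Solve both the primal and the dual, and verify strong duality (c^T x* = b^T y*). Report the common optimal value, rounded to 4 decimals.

The standard primal-dual pair for 'max c^T x s.t. A x <= b, x >= 0' is:
  Dual:  min b^T y  s.t.  A^T y >= c,  y >= 0.

So the dual LP is:
  minimize  6y1 + 5y2 + 14y3 + 6y4
  subject to:
    y1 + 2y3 + y4 >= 3
    y2 + 2y3 + 3y4 >= 5
    y1, y2, y3, y4 >= 0

Solving the primal: x* = (6, 0).
  primal value c^T x* = 18.
Solving the dual: y* = (1.3333, 0, 0, 1.6667).
  dual value b^T y* = 18.
Strong duality: c^T x* = b^T y*. Confirmed.

18


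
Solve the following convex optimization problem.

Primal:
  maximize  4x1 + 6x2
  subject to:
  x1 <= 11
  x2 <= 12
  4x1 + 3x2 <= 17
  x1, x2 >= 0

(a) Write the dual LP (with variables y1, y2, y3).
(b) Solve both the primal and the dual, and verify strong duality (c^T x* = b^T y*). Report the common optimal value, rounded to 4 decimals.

The standard primal-dual pair for 'max c^T x s.t. A x <= b, x >= 0' is:
  Dual:  min b^T y  s.t.  A^T y >= c,  y >= 0.

So the dual LP is:
  minimize  11y1 + 12y2 + 17y3
  subject to:
    y1 + 4y3 >= 4
    y2 + 3y3 >= 6
    y1, y2, y3 >= 0

Solving the primal: x* = (0, 5.6667).
  primal value c^T x* = 34.
Solving the dual: y* = (0, 0, 2).
  dual value b^T y* = 34.
Strong duality: c^T x* = b^T y*. Confirmed.

34


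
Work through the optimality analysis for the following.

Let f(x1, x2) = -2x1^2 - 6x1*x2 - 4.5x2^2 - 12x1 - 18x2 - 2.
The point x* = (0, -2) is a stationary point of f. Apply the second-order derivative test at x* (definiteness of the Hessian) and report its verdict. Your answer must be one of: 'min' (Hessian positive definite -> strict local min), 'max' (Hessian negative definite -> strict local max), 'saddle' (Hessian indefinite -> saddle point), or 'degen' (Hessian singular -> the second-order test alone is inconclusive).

Compute the Hessian H = grad^2 f:
  H = [[-4, -6], [-6, -9]]
Verify stationarity: grad f(x*) = H x* + g = (0, 0).
Eigenvalues of H: -13, 0.
H has a zero eigenvalue (singular; negative semidefinite but not definite), so H is neither positive definite, negative definite, nor indefinite. The second-order test alone is inconclusive -> degen.
(Indeed, f is constant along the null direction of H through x*, so x* is not a strict local extremum.)

degen


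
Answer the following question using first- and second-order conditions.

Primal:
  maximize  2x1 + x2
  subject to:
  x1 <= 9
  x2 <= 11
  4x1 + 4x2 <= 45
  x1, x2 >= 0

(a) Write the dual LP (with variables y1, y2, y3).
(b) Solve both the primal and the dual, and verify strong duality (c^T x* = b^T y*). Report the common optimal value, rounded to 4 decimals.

The standard primal-dual pair for 'max c^T x s.t. A x <= b, x >= 0' is:
  Dual:  min b^T y  s.t.  A^T y >= c,  y >= 0.

So the dual LP is:
  minimize  9y1 + 11y2 + 45y3
  subject to:
    y1 + 4y3 >= 2
    y2 + 4y3 >= 1
    y1, y2, y3 >= 0

Solving the primal: x* = (9, 2.25).
  primal value c^T x* = 20.25.
Solving the dual: y* = (1, 0, 0.25).
  dual value b^T y* = 20.25.
Strong duality: c^T x* = b^T y*. Confirmed.

20.25


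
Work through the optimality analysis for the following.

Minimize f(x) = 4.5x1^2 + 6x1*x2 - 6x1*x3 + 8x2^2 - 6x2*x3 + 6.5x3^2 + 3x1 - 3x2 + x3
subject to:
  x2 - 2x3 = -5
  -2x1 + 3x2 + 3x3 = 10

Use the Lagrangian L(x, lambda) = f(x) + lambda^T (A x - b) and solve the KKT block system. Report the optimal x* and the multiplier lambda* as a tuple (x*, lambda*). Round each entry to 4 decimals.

Form the Lagrangian:
  L(x, lambda) = (1/2) x^T Q x + c^T x + lambda^T (A x - b)
Stationarity (grad_x L = 0): Q x + c + A^T lambda = 0.
Primal feasibility: A x = b.

This gives the KKT block system:
  [ Q   A^T ] [ x     ]   [-c ]
  [ A    0  ] [ lambda ] = [ b ]

Solving the linear system:
  x*      = (0.5333, 0.7926, 2.8963)
  lambda* = (11.7312, -2.4114)
  f(x*)   = 42.4443

x* = (0.5333, 0.7926, 2.8963), lambda* = (11.7312, -2.4114)


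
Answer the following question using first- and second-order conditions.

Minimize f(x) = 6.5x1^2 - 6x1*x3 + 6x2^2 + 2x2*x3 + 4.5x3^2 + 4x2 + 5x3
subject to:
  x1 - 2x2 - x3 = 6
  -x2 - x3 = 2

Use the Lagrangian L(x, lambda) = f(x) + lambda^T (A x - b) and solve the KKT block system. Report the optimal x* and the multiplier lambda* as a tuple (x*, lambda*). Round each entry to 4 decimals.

Form the Lagrangian:
  L(x, lambda) = (1/2) x^T Q x + c^T x + lambda^T (A x - b)
Stationarity (grad_x L = 0): Q x + c + A^T lambda = 0.
Primal feasibility: A x = b.

This gives the KKT block system:
  [ Q   A^T ] [ x     ]   [-c ]
  [ A    0  ] [ lambda ] = [ b ]

Solving the linear system:
  x*      = (1.5952, -2.4048, 0.4048)
  lambda* = (-18.3095, 12.5714)
  f(x*)   = 38.5595

x* = (1.5952, -2.4048, 0.4048), lambda* = (-18.3095, 12.5714)


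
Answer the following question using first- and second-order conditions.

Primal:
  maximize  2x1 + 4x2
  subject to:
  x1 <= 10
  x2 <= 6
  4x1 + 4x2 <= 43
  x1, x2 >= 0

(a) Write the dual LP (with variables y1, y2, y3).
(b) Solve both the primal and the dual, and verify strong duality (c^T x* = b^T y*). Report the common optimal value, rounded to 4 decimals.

The standard primal-dual pair for 'max c^T x s.t. A x <= b, x >= 0' is:
  Dual:  min b^T y  s.t.  A^T y >= c,  y >= 0.

So the dual LP is:
  minimize  10y1 + 6y2 + 43y3
  subject to:
    y1 + 4y3 >= 2
    y2 + 4y3 >= 4
    y1, y2, y3 >= 0

Solving the primal: x* = (4.75, 6).
  primal value c^T x* = 33.5.
Solving the dual: y* = (0, 2, 0.5).
  dual value b^T y* = 33.5.
Strong duality: c^T x* = b^T y*. Confirmed.

33.5


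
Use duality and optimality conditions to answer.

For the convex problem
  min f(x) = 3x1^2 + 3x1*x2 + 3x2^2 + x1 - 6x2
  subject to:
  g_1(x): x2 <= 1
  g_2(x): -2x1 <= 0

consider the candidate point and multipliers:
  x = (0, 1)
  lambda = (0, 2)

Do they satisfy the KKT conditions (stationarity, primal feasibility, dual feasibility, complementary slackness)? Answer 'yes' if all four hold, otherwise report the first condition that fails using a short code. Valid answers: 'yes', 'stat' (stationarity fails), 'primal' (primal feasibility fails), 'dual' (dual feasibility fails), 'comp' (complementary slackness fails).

Gradient of f: grad f(x) = Q x + c = (4, 0)
Constraint values g_i(x) = a_i^T x - b_i:
  g_1((0, 1)) = 0
  g_2((0, 1)) = 0
Stationarity residual: grad f(x) + sum_i lambda_i a_i = (0, 0)
  -> stationarity OK
Primal feasibility (all g_i <= 0): OK
Dual feasibility (all lambda_i >= 0): OK
Complementary slackness (lambda_i * g_i(x) = 0 for all i): OK

Verdict: yes, KKT holds.

yes


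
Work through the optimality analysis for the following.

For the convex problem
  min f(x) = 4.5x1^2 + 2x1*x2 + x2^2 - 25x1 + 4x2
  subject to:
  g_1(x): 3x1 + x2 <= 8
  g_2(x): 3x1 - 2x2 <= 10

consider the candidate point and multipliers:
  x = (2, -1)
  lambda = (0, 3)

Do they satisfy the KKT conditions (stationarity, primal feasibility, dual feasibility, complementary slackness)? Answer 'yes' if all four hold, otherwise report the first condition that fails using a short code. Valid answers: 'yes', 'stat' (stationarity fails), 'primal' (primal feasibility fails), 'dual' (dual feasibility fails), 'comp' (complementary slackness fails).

Gradient of f: grad f(x) = Q x + c = (-9, 6)
Constraint values g_i(x) = a_i^T x - b_i:
  g_1((2, -1)) = -3
  g_2((2, -1)) = -2
Stationarity residual: grad f(x) + sum_i lambda_i a_i = (0, 0)
  -> stationarity OK
Primal feasibility (all g_i <= 0): OK
Dual feasibility (all lambda_i >= 0): OK
Complementary slackness (lambda_i * g_i(x) = 0 for all i): FAILS

Verdict: the first failing condition is complementary_slackness -> comp.

comp


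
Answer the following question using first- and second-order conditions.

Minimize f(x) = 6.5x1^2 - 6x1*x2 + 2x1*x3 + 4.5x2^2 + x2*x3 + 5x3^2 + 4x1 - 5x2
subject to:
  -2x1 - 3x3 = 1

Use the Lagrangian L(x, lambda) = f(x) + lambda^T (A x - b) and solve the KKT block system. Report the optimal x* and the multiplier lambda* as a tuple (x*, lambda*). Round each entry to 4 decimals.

Form the Lagrangian:
  L(x, lambda) = (1/2) x^T Q x + c^T x + lambda^T (A x - b)
Stationarity (grad_x L = 0): Q x + c + A^T lambda = 0.
Primal feasibility: A x = b.

This gives the KKT block system:
  [ Q   A^T ] [ x     ]   [-c ]
  [ A    0  ] [ lambda ] = [ b ]

Solving the linear system:
  x*      = (-0.1631, 0.4718, -0.2246)
  lambda* = (-0.7001)
  f(x*)   = -1.1556

x* = (-0.1631, 0.4718, -0.2246), lambda* = (-0.7001)


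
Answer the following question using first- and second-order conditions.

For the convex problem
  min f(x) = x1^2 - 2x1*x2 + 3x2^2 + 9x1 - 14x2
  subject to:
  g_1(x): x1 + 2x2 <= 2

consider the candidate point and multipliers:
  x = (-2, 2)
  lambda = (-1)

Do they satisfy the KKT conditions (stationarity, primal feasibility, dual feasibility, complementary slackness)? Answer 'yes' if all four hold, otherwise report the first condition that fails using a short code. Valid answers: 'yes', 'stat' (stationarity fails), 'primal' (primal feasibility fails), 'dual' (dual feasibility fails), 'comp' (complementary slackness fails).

Gradient of f: grad f(x) = Q x + c = (1, 2)
Constraint values g_i(x) = a_i^T x - b_i:
  g_1((-2, 2)) = 0
Stationarity residual: grad f(x) + sum_i lambda_i a_i = (0, 0)
  -> stationarity OK
Primal feasibility (all g_i <= 0): OK
Dual feasibility (all lambda_i >= 0): FAILS
Complementary slackness (lambda_i * g_i(x) = 0 for all i): OK

Verdict: the first failing condition is dual_feasibility -> dual.

dual


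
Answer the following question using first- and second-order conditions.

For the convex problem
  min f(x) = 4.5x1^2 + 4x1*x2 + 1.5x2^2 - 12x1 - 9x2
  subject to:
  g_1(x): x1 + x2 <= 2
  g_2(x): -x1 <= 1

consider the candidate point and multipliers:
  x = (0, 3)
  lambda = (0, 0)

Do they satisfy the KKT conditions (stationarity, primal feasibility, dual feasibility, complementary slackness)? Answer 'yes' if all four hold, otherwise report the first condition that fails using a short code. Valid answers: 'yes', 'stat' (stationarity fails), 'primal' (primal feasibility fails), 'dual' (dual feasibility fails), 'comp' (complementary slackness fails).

Gradient of f: grad f(x) = Q x + c = (0, 0)
Constraint values g_i(x) = a_i^T x - b_i:
  g_1((0, 3)) = 1
  g_2((0, 3)) = -1
Stationarity residual: grad f(x) + sum_i lambda_i a_i = (0, 0)
  -> stationarity OK
Primal feasibility (all g_i <= 0): FAILS
Dual feasibility (all lambda_i >= 0): OK
Complementary slackness (lambda_i * g_i(x) = 0 for all i): OK

Verdict: the first failing condition is primal_feasibility -> primal.

primal


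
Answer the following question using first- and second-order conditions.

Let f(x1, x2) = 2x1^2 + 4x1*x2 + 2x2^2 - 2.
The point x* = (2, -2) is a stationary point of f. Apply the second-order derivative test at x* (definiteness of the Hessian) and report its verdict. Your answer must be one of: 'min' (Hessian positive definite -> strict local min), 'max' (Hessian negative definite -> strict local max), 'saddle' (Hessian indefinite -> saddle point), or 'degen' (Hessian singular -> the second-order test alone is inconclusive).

Compute the Hessian H = grad^2 f:
  H = [[4, 4], [4, 4]]
Verify stationarity: grad f(x*) = H x* + g = (0, 0).
Eigenvalues of H: 0, 8.
H has a zero eigenvalue (singular; positive semidefinite but not definite), so H is neither positive definite, negative definite, nor indefinite. The second-order test alone is inconclusive -> degen.
(Indeed, f is constant along the null direction of H through x*, so x* is not a strict local extremum.)

degen


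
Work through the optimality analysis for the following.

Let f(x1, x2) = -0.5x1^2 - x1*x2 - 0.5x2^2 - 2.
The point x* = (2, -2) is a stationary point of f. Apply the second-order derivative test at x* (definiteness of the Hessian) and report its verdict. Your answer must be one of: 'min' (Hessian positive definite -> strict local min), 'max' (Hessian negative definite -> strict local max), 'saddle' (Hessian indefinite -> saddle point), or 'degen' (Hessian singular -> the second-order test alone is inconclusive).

Compute the Hessian H = grad^2 f:
  H = [[-1, -1], [-1, -1]]
Verify stationarity: grad f(x*) = H x* + g = (0, 0).
Eigenvalues of H: -2, 0.
H has a zero eigenvalue (singular; negative semidefinite but not definite), so H is neither positive definite, negative definite, nor indefinite. The second-order test alone is inconclusive -> degen.
(Indeed, f is constant along the null direction of H through x*, so x* is not a strict local extremum.)

degen


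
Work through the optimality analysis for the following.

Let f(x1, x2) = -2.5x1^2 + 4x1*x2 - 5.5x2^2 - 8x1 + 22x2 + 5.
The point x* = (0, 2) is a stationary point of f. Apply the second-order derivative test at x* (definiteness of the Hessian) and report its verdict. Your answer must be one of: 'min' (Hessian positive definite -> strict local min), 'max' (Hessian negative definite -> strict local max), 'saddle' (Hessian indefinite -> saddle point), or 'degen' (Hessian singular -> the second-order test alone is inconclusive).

Compute the Hessian H = grad^2 f:
  H = [[-5, 4], [4, -11]]
Verify stationarity: grad f(x*) = H x* + g = (0, 0).
Eigenvalues of H: -13, -3.
Both eigenvalues < 0, so H is negative definite -> x* is a strict local max.

max


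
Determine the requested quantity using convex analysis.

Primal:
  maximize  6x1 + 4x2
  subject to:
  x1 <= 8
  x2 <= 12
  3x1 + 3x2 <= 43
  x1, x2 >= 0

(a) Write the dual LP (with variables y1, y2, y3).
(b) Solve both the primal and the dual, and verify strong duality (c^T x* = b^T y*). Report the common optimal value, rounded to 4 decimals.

The standard primal-dual pair for 'max c^T x s.t. A x <= b, x >= 0' is:
  Dual:  min b^T y  s.t.  A^T y >= c,  y >= 0.

So the dual LP is:
  minimize  8y1 + 12y2 + 43y3
  subject to:
    y1 + 3y3 >= 6
    y2 + 3y3 >= 4
    y1, y2, y3 >= 0

Solving the primal: x* = (8, 6.3333).
  primal value c^T x* = 73.3333.
Solving the dual: y* = (2, 0, 1.3333).
  dual value b^T y* = 73.3333.
Strong duality: c^T x* = b^T y*. Confirmed.

73.3333


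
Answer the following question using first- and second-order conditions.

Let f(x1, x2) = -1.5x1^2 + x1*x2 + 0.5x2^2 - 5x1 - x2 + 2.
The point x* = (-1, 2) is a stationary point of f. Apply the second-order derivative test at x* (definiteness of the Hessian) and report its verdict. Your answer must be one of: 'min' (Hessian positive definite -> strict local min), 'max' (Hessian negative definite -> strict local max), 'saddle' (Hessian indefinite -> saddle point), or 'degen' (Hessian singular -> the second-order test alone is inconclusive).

Compute the Hessian H = grad^2 f:
  H = [[-3, 1], [1, 1]]
Verify stationarity: grad f(x*) = H x* + g = (0, 0).
Eigenvalues of H: -3.2361, 1.2361.
Eigenvalues have mixed signs, so H is indefinite -> x* is a saddle point.

saddle


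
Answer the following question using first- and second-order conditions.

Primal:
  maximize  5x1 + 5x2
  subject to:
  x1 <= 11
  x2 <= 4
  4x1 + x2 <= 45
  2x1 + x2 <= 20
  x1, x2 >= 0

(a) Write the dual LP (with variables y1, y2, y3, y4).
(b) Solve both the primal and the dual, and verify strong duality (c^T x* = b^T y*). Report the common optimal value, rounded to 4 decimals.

The standard primal-dual pair for 'max c^T x s.t. A x <= b, x >= 0' is:
  Dual:  min b^T y  s.t.  A^T y >= c,  y >= 0.

So the dual LP is:
  minimize  11y1 + 4y2 + 45y3 + 20y4
  subject to:
    y1 + 4y3 + 2y4 >= 5
    y2 + y3 + y4 >= 5
    y1, y2, y3, y4 >= 0

Solving the primal: x* = (8, 4).
  primal value c^T x* = 60.
Solving the dual: y* = (0, 2.5, 0, 2.5).
  dual value b^T y* = 60.
Strong duality: c^T x* = b^T y*. Confirmed.

60
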